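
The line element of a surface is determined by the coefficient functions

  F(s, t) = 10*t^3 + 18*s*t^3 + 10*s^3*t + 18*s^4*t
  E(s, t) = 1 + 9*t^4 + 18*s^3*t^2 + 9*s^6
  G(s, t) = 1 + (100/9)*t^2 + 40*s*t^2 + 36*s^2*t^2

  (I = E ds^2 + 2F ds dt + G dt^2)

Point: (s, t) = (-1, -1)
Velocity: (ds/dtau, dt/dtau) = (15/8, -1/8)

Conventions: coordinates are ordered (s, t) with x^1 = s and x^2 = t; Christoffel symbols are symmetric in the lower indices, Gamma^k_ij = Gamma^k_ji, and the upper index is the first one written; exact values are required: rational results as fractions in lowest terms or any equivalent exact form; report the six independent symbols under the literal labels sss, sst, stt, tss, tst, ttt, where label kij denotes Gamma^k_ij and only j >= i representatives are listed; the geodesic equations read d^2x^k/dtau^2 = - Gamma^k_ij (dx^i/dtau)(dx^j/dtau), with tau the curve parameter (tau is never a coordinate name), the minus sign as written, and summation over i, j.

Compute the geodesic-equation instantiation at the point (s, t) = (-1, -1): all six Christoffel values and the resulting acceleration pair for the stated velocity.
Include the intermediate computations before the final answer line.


E = 1, F = 0, G = 73/9 at the point
E_s = 0, E_t = 0, F_s = 24, F_t = -16, G_s = -32, G_t = -128/9
EG - F^2 = 73/9;  g^inv = (9/73) * [[73/9, 0], [0, 1]]
first-kind symbols [ij,l] = (1/2)(d_i g_jl + d_j g_il - d_l g_ij): [ss,s] = E_s/2 = 0, [ss,t] = F_s - E_t/2 = 24, [st,s] = E_t/2 = 0, [st,t] = G_s/2 = -16, [tt,s] = F_t - G_s/2 = 0, [tt,t] = G_t/2 = -64/9
Gamma^s_ij = (G*[ij,s] - F*[ij,t])/(EG - F^2), Gamma^t_ij = (E*[ij,t] - F*[ij,s])/(EG - F^2)
Gamma_sss = 0, Gamma_sst = 0, Gamma_stt = 0, Gamma_tss = 216/73, Gamma_tst = -144/73, Gamma_ttt = -64/73
d^2s/dtau^2 = -(Gamma_sss*(15/8)^2 + 2*Gamma_sst*(15/8)*(-1/8) + Gamma_stt*(-1/8)^2) = 0
d^2t/dtau^2 = -(Gamma_tss*(15/8)^2 + 2*Gamma_tst*(15/8)*(-1/8) + Gamma_ttt*(-1/8)^2) = -6607/584

Answer: Gamma_sss = 0, Gamma_sst = 0, Gamma_stt = 0, Gamma_tss = 216/73, Gamma_tst = -144/73, Gamma_ttt = -64/73; accelerations (d^2s/dtau^2, d^2t/dtau^2) = (0, -6607/584)


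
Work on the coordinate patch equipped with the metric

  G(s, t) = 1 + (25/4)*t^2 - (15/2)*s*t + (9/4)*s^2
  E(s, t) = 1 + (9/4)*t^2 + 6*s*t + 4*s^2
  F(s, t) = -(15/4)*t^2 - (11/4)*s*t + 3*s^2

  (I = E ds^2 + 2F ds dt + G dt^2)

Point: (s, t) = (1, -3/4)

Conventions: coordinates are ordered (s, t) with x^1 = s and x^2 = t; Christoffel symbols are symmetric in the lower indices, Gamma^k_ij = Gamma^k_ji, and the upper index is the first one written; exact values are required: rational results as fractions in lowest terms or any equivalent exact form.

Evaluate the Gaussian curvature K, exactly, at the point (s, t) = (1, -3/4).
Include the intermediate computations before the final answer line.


E = 113/64, F = 189/64, G = 793/64, EG - F^2 = 421/32 at the point
E_s = 7/2, E_t = 21/8, F_s = 129/16, F_t = 23/8, G_s = 81/8, G_t = -135/8
E_tt = 9/2, F_st = -11/4, G_ss = 9/2
K follows from Brioschi's formula, (det M1 - det M2)/(EG - F^2)^2.
M1 = [[-E_tt/2 + F_st - G_ss/2, E_s/2, F_s - E_t/2], [F_t - G_s/2, E, F], [G_t/2, F, G]] = [[-29/4, 7/4, 27/4], [-35/16, 113/64, 189/64], [-135/16, 189/64, 793/64]]; det M1 = -4429/128
M2 = [[0, E_t/2, G_s/2], [E_t/2, E, F], [G_s/2, F, G]] = [[0, 21/16, 81/16], [21/16, 113/64, 189/64], [81/16, 189/64, 793/64]]; det M2 = -3501/128
det M1 - det M2 = -29/4; K = -29/4 / (421/32)^2 = -7424/177241

Answer: K = -7424/177241


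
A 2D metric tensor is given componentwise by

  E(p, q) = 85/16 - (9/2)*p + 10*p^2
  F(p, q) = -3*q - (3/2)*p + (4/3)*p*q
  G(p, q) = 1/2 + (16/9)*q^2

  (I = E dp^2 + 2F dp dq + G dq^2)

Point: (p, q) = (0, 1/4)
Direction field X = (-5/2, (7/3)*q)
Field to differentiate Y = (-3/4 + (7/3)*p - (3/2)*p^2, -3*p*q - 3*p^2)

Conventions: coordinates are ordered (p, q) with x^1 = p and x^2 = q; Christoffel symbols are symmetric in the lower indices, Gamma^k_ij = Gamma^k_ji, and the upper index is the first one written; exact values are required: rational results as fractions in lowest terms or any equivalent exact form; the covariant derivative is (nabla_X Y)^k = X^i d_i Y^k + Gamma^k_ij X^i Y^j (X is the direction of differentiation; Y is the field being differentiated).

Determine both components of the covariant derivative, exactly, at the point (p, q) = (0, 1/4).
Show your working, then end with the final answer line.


E = 85/16, F = -3/4, G = 11/18 at the point
E_p = -9/2, E_q = 0, F_p = -7/6, F_q = -3, G_p = 0, G_q = 8/9
EG - F^2 = 773/288;  g^inv = (288/773) * [[11/18, 3/4], [3/4, 85/16]]
first-kind symbols [ij,l] = (1/2)(d_i g_jl + d_j g_il - d_l g_ij): [pp,p] = E_p/2 = -9/4, [pp,q] = F_p - E_q/2 = -7/6, [pq,p] = E_q/2 = 0, [pq,q] = G_p/2 = 0, [qq,p] = F_q - G_p/2 = -3, [qq,q] = G_q/2 = 4/9
Gamma^p_ij = (G*[ij,p] - F*[ij,q])/(EG - F^2), Gamma^q_ij = (E*[ij,q] - F*[ij,p])/(EG - F^2)
Gamma_ppp = -648/773, Gamma_ppq = 0, Gamma_pqq = -432/773, Gamma_qpp = -2271/773, Gamma_qpq = 0, Gamma_qqq = 32/773
X = (-5/2, 7/12), Y = (-3/4, 0) at the point

Answer: (nabla_X Y)^p = -34345/4638, (nabla_X Y)^q = -11235/3092


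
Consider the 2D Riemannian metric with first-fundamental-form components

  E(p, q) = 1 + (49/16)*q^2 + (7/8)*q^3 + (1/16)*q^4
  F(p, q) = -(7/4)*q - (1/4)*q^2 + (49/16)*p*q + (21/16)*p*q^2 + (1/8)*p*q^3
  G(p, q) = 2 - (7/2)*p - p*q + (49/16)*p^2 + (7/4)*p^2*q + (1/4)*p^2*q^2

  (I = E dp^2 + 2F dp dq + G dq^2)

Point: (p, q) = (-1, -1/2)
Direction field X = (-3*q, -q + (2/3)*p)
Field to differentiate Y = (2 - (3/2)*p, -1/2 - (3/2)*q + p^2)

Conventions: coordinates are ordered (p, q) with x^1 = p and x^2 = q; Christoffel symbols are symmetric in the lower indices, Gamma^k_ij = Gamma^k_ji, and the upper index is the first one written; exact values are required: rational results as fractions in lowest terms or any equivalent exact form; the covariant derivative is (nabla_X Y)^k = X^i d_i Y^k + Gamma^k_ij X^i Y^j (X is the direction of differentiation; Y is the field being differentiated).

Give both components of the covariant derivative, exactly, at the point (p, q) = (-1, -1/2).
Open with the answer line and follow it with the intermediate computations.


Answer: (nabla_X Y)^p = -59771/24300, (nabla_X Y)^q = -16501/4860

E = 425/256, F = 65/32, G = 29/4 at the point
E_p = 0, E_q = -39/16, F_p = -39/32, F_q = -107/32, G_p = -15/2, G_q = 5/2
EG - F^2 = 2025/256;  g^inv = (256/2025) * [[29/4, -65/32], [-65/32, 425/256]]
first-kind symbols [ij,l] = (1/2)(d_i g_jl + d_j g_il - d_l g_ij): [pp,p] = E_p/2 = 0, [pp,q] = F_p - E_q/2 = 0, [pq,p] = E_q/2 = -39/32, [pq,q] = G_p/2 = -15/4, [qq,p] = F_q - G_p/2 = 13/32, [qq,q] = G_q/2 = 5/4
Gamma^p_ij = (G*[ij,p] - F*[ij,q])/(EG - F^2), Gamma^q_ij = (E*[ij,q] - F*[ij,p])/(EG - F^2)
Gamma_ppp = 0, Gamma_ppq = -104/675, Gamma_pqq = 104/2025, Gamma_qpp = 0, Gamma_qpq = -64/135, Gamma_qqq = 64/405
X = (3/2, -1/6), Y = (7/2, 5/4) at the point


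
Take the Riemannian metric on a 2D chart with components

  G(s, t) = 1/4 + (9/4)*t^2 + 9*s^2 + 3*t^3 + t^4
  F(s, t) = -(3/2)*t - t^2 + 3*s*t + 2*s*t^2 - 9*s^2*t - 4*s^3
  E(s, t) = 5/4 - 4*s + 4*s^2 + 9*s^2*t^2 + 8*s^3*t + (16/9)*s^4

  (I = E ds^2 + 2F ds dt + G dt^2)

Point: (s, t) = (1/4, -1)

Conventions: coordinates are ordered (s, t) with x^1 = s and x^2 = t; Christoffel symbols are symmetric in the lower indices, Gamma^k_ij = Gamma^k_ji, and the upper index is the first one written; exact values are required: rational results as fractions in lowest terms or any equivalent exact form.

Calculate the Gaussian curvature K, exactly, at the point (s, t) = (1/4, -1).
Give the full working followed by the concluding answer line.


E = 17/18, F = 3/4, G = 17/16, EG - F^2 = 127/288 at the point
E_s = 10/9, E_t = -1, F_s = 11/4, F_t = -5/16, G_s = 9/2, G_t = 1/2
E_tt = 9/8, F_st = -11/2, G_ss = 18
Apply the Brioschi formula K = (det M1 - det M2)/(EG - F^2)^2 over the derivative matrices of E, F, G.
M1 = [[-E_tt/2 + F_st - G_ss/2, E_s/2, F_s - E_t/2], [F_t - G_s/2, E, F], [G_t/2, F, G]] = [[-241/16, 5/9, 13/4], [-41/16, 17/18, 3/4], [1/4, 3/4, 17/16]]; det M1 = -55475/4608
M2 = [[0, E_t/2, G_s/2], [E_t/2, E, F], [G_s/2, F, G]] = [[0, -1/2, 9/4], [-1/2, 17/18, 3/4], [9/4, 3/4, 17/16]]; det M2 = -431/64
det M1 - det M2 = -24443/4608; K = -24443/4608 / (127/288)^2 = -439974/16129

Answer: K = -439974/16129


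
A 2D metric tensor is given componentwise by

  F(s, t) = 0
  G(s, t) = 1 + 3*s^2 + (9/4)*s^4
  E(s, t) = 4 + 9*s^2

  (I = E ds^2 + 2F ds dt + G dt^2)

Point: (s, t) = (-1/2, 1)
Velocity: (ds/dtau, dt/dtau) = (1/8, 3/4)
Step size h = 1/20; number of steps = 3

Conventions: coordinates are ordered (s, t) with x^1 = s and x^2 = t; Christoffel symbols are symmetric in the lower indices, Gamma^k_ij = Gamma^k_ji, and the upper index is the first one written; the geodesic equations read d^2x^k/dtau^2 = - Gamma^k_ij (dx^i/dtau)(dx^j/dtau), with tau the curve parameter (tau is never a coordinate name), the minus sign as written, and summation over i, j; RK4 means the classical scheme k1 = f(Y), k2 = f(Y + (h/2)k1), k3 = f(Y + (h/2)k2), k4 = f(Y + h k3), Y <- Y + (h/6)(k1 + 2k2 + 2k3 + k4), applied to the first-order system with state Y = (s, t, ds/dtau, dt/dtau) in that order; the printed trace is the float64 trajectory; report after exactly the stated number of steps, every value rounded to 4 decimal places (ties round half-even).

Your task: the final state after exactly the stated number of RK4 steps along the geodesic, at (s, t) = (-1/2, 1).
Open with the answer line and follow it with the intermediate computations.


Answer: s = -0.4833, t = 1.1147, ds/dtau = 0.0978, dt/dtau = 0.7777

f(Y) = (ds/dtau, dt/dtau, -Gamma^s_ij Y'^i Y'^j, -Gamma^t_ij Y'^i Y'^j) with the Gammas evaluated at the stage position; h = 0.050000; intermediate values shown to 6 dp
step 0: s = -0.5000, t = 1.0000, ds/dtau = 0.1250, dt/dtau = 0.7500
step 1:
  k1: at (s, t) = (-0.500000, 1.000000), (ds/dtau, dt/dtau) = (0.125000, 0.750000); Gamma_sss = -0.720000, Gamma_sst = 0.000000, Gamma_stt = 0.330000, Gamma_tss = 0.000000, Gamma_tst = -1.090909, Gamma_ttt = 0.000000; k1 = (0.125000, 0.750000, -0.174375, 0.204545)
  k2: at (s, t) = (-0.496875, 1.018750), (ds/dtau, dt/dtau) = (0.120641, 0.755114); Gamma_sss = -0.718724, Gamma_sst = 0.000000, Gamma_stt = 0.328296, Gamma_tss = 0.000000, Gamma_tst = -1.087788, Gamma_ttt = 0.000000; k2 = (0.120641, 0.755114, -0.176733, 0.198189)
  k3: at (s, t) = (-0.496984, 1.018878), (ds/dtau, dt/dtau) = (0.120582, 0.754955); Gamma_sss = -0.718769, Gamma_sst = 0.000000, Gamma_stt = 0.328355, Gamma_tss = 0.000000, Gamma_tst = -1.087897, Gamma_ttt = 0.000000; k3 = (0.120582, 0.754955, -0.176697, 0.198071)
  k4: at (s, t) = (-0.493971, 1.037748), (ds/dtau, dt/dtau) = (0.116165, 0.759904); Gamma_sss = -0.717510, Gamma_sst = 0.000000, Gamma_stt = 0.326709, Gamma_tss = 0.000000, Gamma_tst = -1.084847, Gamma_ttt = 0.000000; k4 = (0.116165, 0.759904, -0.178977, 0.191528)
  Y <- Y + (h/6)(k1 + 2k2 + 2k3 + k4): s = -0.4940, t = 1.0378, ds/dtau = 0.1162, dt/dtau = 0.7599
step 2:
  k1: at (s, t) = (-0.493970, 1.037750), (ds/dtau, dt/dtau) = (0.116165, 0.759905); Gamma_sss = -0.717509, Gamma_sst = 0.000000, Gamma_stt = 0.326708, Gamma_tss = 0.000000, Gamma_tst = -1.084846, Gamma_ttt = 0.000000; k1 = (0.116165, 0.759905, -0.178977, 0.191528)
  k2: at (s, t) = (-0.491066, 1.056748), (ds/dtau, dt/dtau) = (0.111690, 0.764693); Gamma_sss = -0.716267, Gamma_sst = 0.000000, Gamma_stt = 0.325118, Gamma_tss = 0.000000, Gamma_tst = -1.081866, Gamma_ttt = 0.000000; k2 = (0.111690, 0.764693, -0.181179, 0.184802)
  k3: at (s, t) = (-0.491178, 1.056868), (ds/dtau, dt/dtau) = (0.111635, 0.764525); Gamma_sss = -0.716316, Gamma_sst = 0.000000, Gamma_stt = 0.325179, Gamma_tss = 0.000000, Gamma_tst = -1.081982, Gamma_ttt = 0.000000; k3 = (0.111635, 0.764525, -0.181140, 0.184690)
  k4: at (s, t) = (-0.488388, 1.075977), (ds/dtau, dt/dtau) = (0.107108, 0.769139); Gamma_sss = -0.715097, Gamma_sst = 0.000000, Gamma_stt = 0.323649, Gamma_tss = 0.000000, Gamma_tst = -1.079085, Gamma_ttt = 0.000000; k4 = (0.107108, 0.769139, -0.183259, 0.177792)
  Y <- Y + (h/6)(k1 + 2k2 + 2k3 + k4): s = -0.4884, t = 1.0760, ds/dtau = 0.1071, dt/dtau = 0.7691
step 3:
  k1: at (s, t) = (-0.488387, 1.075979), (ds/dtau, dt/dtau) = (0.107108, 0.769141); Gamma_sss = -0.715097, Gamma_sst = 0.000000, Gamma_stt = 0.323649, Gamma_tss = 0.000000, Gamma_tst = -1.079084, Gamma_ttt = 0.000000; k1 = (0.107108, 0.769141, -0.183260, 0.177792)
  k2: at (s, t) = (-0.485710, 1.095208), (ds/dtau, dt/dtau) = (0.102526, 0.773586); Gamma_sss = -0.713903, Gamma_sst = 0.000000, Gamma_stt = 0.322177, Gamma_tss = 0.000000, Gamma_tst = -1.076269, Gamma_ttt = 0.000000; k2 = (0.102526, 0.773586, -0.185298, 0.170724)
  k3: at (s, t) = (-0.485824, 1.095319), (ds/dtau, dt/dtau) = (0.102475, 0.773409); Gamma_sss = -0.713954, Gamma_sst = 0.000000, Gamma_stt = 0.322240, Gamma_tss = 0.000000, Gamma_tst = -1.076390, Gamma_ttt = 0.000000; k3 = (0.102475, 0.773409, -0.185254, 0.170619)
  k4: at (s, t) = (-0.483263, 1.114650), (ds/dtau, dt/dtau) = (0.097845, 0.777672); Gamma_sss = -0.712791, Gamma_sst = 0.000000, Gamma_stt = 0.320831, Gamma_tss = 0.000000, Gamma_tst = -1.073668, Gamma_ttt = 0.000000; k4 = (0.097845, 0.777672, -0.187206, 0.163393)
  Y <- Y + (h/6)(k1 + 2k2 + 2k3 + k4): s = -0.4833, t = 1.1147, ds/dtau = 0.0978, dt/dtau = 0.7777


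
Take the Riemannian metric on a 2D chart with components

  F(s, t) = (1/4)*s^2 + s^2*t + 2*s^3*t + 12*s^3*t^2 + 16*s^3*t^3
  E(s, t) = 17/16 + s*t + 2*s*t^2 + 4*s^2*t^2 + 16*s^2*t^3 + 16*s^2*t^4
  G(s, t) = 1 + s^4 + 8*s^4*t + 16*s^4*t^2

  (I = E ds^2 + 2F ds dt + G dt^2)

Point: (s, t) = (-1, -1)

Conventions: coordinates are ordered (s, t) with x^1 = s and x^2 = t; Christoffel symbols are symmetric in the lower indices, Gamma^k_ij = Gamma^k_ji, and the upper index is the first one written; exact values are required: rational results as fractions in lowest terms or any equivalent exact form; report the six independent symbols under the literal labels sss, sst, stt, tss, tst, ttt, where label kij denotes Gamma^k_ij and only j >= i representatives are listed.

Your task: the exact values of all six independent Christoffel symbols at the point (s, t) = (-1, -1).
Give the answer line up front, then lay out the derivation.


Answer: Gamma_sss = -56/209, Gamma_sst = -168/209, Gamma_stt = -112/209, Gamma_tss = -96/209, Gamma_tst = -288/209, Gamma_ttt = -192/209

E = 65/16, F = 21/4, G = 10 at the point
E_s = -7, E_t = -21, F_s = -33/2, F_t = -25, G_s = -36, G_t = -24
EG - F^2 = 209/16;  g^inv = (16/209) * [[10, -21/4], [-21/4, 65/16]]
first-kind symbols [ij,l] = (1/2)(d_i g_jl + d_j g_il - d_l g_ij): [ss,s] = E_s/2 = -7/2, [ss,t] = F_s - E_t/2 = -6, [st,s] = E_t/2 = -21/2, [st,t] = G_s/2 = -18, [tt,s] = F_t - G_s/2 = -7, [tt,t] = G_t/2 = -12
Gamma^s_ij = (G*[ij,s] - F*[ij,t])/(EG - F^2), Gamma^t_ij = (E*[ij,t] - F*[ij,s])/(EG - F^2)


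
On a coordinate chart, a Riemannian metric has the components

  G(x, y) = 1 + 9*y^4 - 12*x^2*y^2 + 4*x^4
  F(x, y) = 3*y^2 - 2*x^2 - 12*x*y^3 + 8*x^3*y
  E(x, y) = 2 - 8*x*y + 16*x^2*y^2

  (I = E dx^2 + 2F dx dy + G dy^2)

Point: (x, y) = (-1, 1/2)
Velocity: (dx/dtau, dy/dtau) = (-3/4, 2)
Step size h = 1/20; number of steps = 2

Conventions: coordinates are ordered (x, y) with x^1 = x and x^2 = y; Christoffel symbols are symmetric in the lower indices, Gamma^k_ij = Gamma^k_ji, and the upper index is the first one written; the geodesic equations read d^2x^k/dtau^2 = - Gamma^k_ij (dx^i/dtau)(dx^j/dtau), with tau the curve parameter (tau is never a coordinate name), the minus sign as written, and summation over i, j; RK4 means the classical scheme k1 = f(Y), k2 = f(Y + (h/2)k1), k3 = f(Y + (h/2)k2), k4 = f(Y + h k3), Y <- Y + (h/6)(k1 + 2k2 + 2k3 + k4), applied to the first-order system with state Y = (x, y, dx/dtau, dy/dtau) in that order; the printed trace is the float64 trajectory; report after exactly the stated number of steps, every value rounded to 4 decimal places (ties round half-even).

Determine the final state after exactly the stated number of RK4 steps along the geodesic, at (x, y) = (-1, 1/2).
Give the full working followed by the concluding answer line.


f(Y) = (dx/dtau, dy/dtau, -Gamma^x_ij Y'^i Y'^j, -Gamma^y_ij Y'^i Y'^j) with the Gammas evaluated at the stage position; h = 0.050000; intermediate values shown to 6 dp
step 0: x = -1.0000, y = 0.5000, dx/dtau = -0.7500, dy/dtau = 2.0000
step 1:
  k1: at (x, y) = (-1.000000, 0.500000), (dx/dtau, dy/dtau) = (-0.750000, 2.000000); Gamma_xxx = -0.518919, Gamma_xxy = 1.037838, Gamma_xyy = 0.778378, Gamma_yxx = 0.216216, Gamma_yxy = -0.432432, Gamma_yyy = -0.324324; k1 = (-0.750000, 2.000000, 0.291892, -0.121622)
  k2: at (x, y) = (-1.018750, 0.550000), (dx/dtau, dy/dtau) = (-0.742703, 1.996959); Gamma_xxx = -0.554043, Gamma_xxy = 1.026238, Gamma_xyy = 0.831064, Gamma_yxx = 0.199687, Gamma_yxy = -0.369874, Gamma_yyy = -0.299530; k2 = (-0.742703, 1.996959, 0.035582, -0.012824)
  k3: at (x, y) = (-1.018568, 0.549924), (dx/dtau, dy/dtau) = (-0.749110, 1.999679); Gamma_xxx = -0.554092, Gamma_xxy = 1.026288, Gamma_xyy = 0.831139, Gamma_yxx = 0.199664, Gamma_yxy = -0.369817, Gamma_yyy = -0.299496; k3 = (-0.749110, 1.999679, 0.062170, -0.022402)
  k4: at (x, y) = (-1.037456, 0.599984), (dx/dtau, dy/dtau) = (-0.746892, 1.998880); Gamma_xxx = -0.584482, Gamma_xxy = 1.010650, Gamma_xyy = 0.876723, Gamma_yxx = 0.179655, Gamma_yxy = -0.310649, Gamma_yyy = -0.269483; k4 = (-0.746892, 1.998880, -0.159219, 0.048940)
  Y <- Y + (h/6)(k1 + 2k2 + 2k3 + k4): x = -1.0373, y = 0.5999, dx/dtau = -0.7473, dy/dtau = 1.9988
step 2:
  k1: at (x, y) = (-1.037338, 0.599935), (dx/dtau, dy/dtau) = (-0.747265, 1.998807); Gamma_xxx = -0.584518, Gamma_xxy = 1.010682, Gamma_xyy = 0.876777, Gamma_yxx = 0.179639, Gamma_yxy = -0.310611, Gamma_yyy = -0.269459; k1 = (-0.747265, 1.998807, -0.157343, 0.048356)
  k2: at (x, y) = (-1.056019, 0.649905), (dx/dtau, dy/dtau) = (-0.751199, 2.000016); Gamma_xxx = -0.610242, Gamma_xxy = 0.991572, Gamma_xyy = 0.915363, Gamma_yxx = 0.156946, Gamma_yxy = -0.255018, Gamma_yyy = -0.235418; k2 = (-0.751199, 2.000016, -0.337658, 0.086841)
  k3: at (x, y) = (-1.056118, 0.649935), (dx/dtau, dy/dtau) = (-0.755707, 2.000978); Gamma_xxx = -0.610201, Gamma_xxy = 0.991552, Gamma_xyy = 0.915302, Gamma_yxx = 0.156967, Gamma_yxy = -0.255066, Gamma_yyy = -0.235451; k3 = (-0.755707, 2.000978, -0.317553, 0.081687)
  k4: at (x, y) = (-1.075123, 0.699984), (dx/dtau, dy/dtau) = (-0.763143, 2.002892); Gamma_xxx = -0.631134, Gamma_xxy = 0.969375, Gamma_xyy = 0.946701, Gamma_yxx = 0.132489, Gamma_yxy = -0.203494, Gamma_yyy = -0.198734; k4 = (-0.763143, 2.002892, -0.466832, 0.097999)
  Y <- Y + (h/6)(k1 + 2k2 + 2k3 + k4): x = -1.0750, y = 0.7000, dx/dtau = -0.7634, dy/dtau = 2.0028

Answer: x = -1.0750, y = 0.7000, dx/dtau = -0.7634, dy/dtau = 2.0028


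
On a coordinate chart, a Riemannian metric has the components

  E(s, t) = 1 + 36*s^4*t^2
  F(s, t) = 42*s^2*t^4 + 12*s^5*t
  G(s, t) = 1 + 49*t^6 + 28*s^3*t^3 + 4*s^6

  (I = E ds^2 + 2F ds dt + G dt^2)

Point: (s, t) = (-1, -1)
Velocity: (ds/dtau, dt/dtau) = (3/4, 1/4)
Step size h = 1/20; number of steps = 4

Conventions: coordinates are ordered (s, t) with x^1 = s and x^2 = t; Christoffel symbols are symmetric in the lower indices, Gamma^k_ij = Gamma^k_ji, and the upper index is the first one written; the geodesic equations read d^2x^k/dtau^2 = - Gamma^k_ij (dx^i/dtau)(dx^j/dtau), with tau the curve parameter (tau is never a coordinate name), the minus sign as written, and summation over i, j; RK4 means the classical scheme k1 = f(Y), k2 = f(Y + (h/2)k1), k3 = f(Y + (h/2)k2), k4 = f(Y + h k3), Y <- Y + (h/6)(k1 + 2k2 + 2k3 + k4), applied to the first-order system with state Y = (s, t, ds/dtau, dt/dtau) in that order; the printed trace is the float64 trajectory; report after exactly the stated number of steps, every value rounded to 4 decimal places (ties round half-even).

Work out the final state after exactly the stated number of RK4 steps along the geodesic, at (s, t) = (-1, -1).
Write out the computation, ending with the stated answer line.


f(Y) = (ds/dtau, dt/dtau, -Gamma^s_ij Y'^i Y'^j, -Gamma^t_ij Y'^i Y'^j) with the Gammas evaluated at the stage position; h = 0.050000; intermediate values shown to 6 dp
step 0: s = -1.0000, t = -1.0000, ds/dtau = 0.7500, dt/dtau = 0.2500
step 1:
  k1: at (s, t) = (-1.000000, -1.000000), (ds/dtau, dt/dtau) = (0.750000, 0.250000); Gamma_sss = -0.610169, Gamma_sst = -0.305085, Gamma_stt = -1.067797, Gamma_tss = -0.915254, Gamma_tst = -0.457627, Gamma_ttt = -1.601695; k1 = (0.750000, 0.250000, 0.524364, 0.786547)
  k2: at (s, t) = (-0.981250, -0.993750), (ds/dtau, dt/dtau) = (0.763109, 0.269664); Gamma_sss = -0.606944, Gamma_sst = -0.299655, Gamma_stt = -1.075682, Gamma_tss = -0.926027, Gamma_tst = -0.457189, Gamma_ttt = -1.641190; k2 = (0.763109, 0.269664, 0.554994, 0.846766)
  k3: at (s, t) = (-0.980922, -0.993258), (ds/dtau, dt/dtau) = (0.763875, 0.271169); Gamma_sss = -0.607317, Gamma_sst = -0.299887, Gamma_stt = -1.076170, Gamma_tss = -0.926394, Gamma_tst = -0.457444, Gamma_ttt = -1.641578; k3 = (0.763875, 0.271169, 0.557743, 0.850775)
  k4: at (s, t) = (-0.961806, -0.986442), (ds/dtau, dt/dtau) = (0.777887, 0.292539); Gamma_sss = -0.604009, Gamma_sst = -0.294462, Gamma_stt = -1.084089, Gamma_tss = -0.937546, Gamma_tst = -0.457066, Gamma_ttt = -1.682729; k4 = (0.777887, 0.292539, 0.592283, 0.919344)
  Y <- Y + (h/6)(k1 + 2k2 + 2k3 + k4): s = -0.9618, t = -0.9865, ds/dtau = 0.7779, dt/dtau = 0.2925
step 2:
  k1: at (s, t) = (-0.961818, -0.986465), (ds/dtau, dt/dtau) = (0.777851, 0.292508); Gamma_sss = -0.603988, Gamma_sst = -0.294449, Gamma_stt = -1.084065, Gamma_tss = -0.937529, Gamma_tst = -0.457052, Gamma_ttt = -1.682719; k1 = (0.777851, 0.292508, 0.592189, 0.919213)
  k2: at (s, t) = (-0.942372, -0.979152), (ds/dtau, dt/dtau) = (0.792656, 0.315488); Gamma_sss = -0.600511, Gamma_sst = -0.288977, Gamma_stt = -1.091910, Gamma_tss = -0.949003, Gamma_tst = -0.456677, Gamma_ttt = -1.725574; k2 = (0.792656, 0.315488, 0.630515, 0.996419)
  k3: at (s, t) = (-0.942001, -0.978578), (ds/dtau, dt/dtau) = (0.793614, 0.317419); Gamma_sss = -0.600959, Gamma_sst = -0.289248, Gamma_stt = -1.092513, Gamma_tss = -0.949454, Gamma_tst = -0.456983, Gamma_ttt = -1.726060; k3 = (0.793614, 0.317419, 0.634301, 1.002132)
  k4: at (s, t) = (-0.922137, -0.970594), (ds/dtau, dt/dtau) = (0.809566, 0.342615); Gamma_sss = -0.597440, Gamma_sst = -0.283806, Gamma_stt = -1.100460, Gamma_tss = -0.961396, Gamma_tst = -0.456699, Gamma_ttt = -1.770853; k4 = (0.809566, 0.342615, 0.678176, 1.091316)
  Y <- Y + (h/6)(k1 + 2k2 + 2k3 + k4): s = -0.9222, t = -0.9706, ds/dtau = 0.8095, dt/dtau = 0.3426
step 3:
  k1: at (s, t) = (-0.922152, -0.970624), (ds/dtau, dt/dtau) = (0.809518, 0.342572); Gamma_sss = -0.597413, Gamma_sst = -0.283789, Gamma_stt = -1.100428, Gamma_tss = -0.961374, Gamma_tst = -0.456682, Gamma_ttt = -1.770838; k1 = (0.809518, 0.342572, 0.678037, 1.091116)
  k2: at (s, t) = (-0.901914, -0.962060), (ds/dtau, dt/dtau) = (0.826469, 0.369850); Gamma_sss = -0.593742, Gamma_sst = -0.278311, Gamma_stt = -1.108340, Gamma_tss = -0.973709, Gamma_tst = -0.456417, Gamma_ttt = -1.817624; k2 = (0.826469, 0.369850, 0.727306, 1.192748)
  k3: at (s, t) = (-0.901490, -0.961378), (ds/dtau, dt/dtau) = (0.827700, 0.372390); Gamma_sss = -0.594290, Gamma_sst = -0.278635, Gamma_stt = -1.109096, Gamma_tss = -0.974274, Gamma_tst = -0.456791, Gamma_ttt = -1.818244; k3 = (0.827700, 0.372390, 0.732710, 1.201199)
  k4: at (s, t) = (-0.880767, -0.952004), (ds/dtau, dt/dtau) = (0.846153, 0.402632); Gamma_sss = -0.590641, Gamma_sst = -0.273222, Gamma_stt = -1.117223, Gamma_tss = -0.987205, Gamma_tst = -0.456667, Gamma_ttt = -1.867340; k4 = (0.846153, 0.402632, 0.790167, 1.320694)
  Y <- Y + (h/6)(k1 + 2k2 + 2k3 + k4): s = -0.8808, t = -0.9520, ds/dtau = 0.8461, dt/dtau = 0.4026
step 4:
  k1: at (s, t) = (-0.880785, -0.952043), (ds/dtau, dt/dtau) = (0.846086, 0.402569); Gamma_sss = -0.590605, Gamma_sst = -0.273200, Gamma_stt = -1.117177, Gamma_tss = -0.987174, Gamma_tst = -0.456643, Gamma_ttt = -1.867318; k1 = (0.846086, 0.402569, 0.789952, 1.320374)
  k2: at (s, t) = (-0.859633, -0.941979), (ds/dtau, dt/dtau) = (0.865835, 0.435579); Gamma_sss = -0.586833, Gamma_sst = -0.267766, Gamma_stt = -1.125332, Gamma_tss = -1.000598, Gamma_tst = -0.456564, Gamma_ttt = -1.918783; k2 = (0.865835, 0.435579, 0.855409, 1.458543)
  k3: at (s, t) = (-0.859139, -0.941154), (ds/dtau, dt/dtau) = (0.867472, 0.439033); Gamma_sss = -0.587516, Gamma_sst = -0.268159, Gamma_stt = -1.126303, Gamma_tss = -1.001320, Gamma_tst = -0.457031, Gamma_ttt = -1.919589; k3 = (0.867472, 0.439033, 0.863461, 1.471620)
  k4: at (s, t) = (-0.837411, -0.930091), (ds/dtau, dt/dtau) = (0.889259, 0.476150); Gamma_sss = -0.583866, Gamma_sst = -0.262843, Gamma_stt = -1.134849, Gamma_tss = -1.015527, Gamma_tst = -0.457167, Gamma_ttt = -1.973860; k4 = (0.889259, 0.476150, 0.941589, 1.637721)
  Y <- Y + (h/6)(k1 + 2k2 + 2k3 + k4): s = -0.8374, t = -0.9301, ds/dtau = 0.8892, dt/dtau = 0.4761

Answer: s = -0.8374, t = -0.9301, ds/dtau = 0.8892, dt/dtau = 0.4761


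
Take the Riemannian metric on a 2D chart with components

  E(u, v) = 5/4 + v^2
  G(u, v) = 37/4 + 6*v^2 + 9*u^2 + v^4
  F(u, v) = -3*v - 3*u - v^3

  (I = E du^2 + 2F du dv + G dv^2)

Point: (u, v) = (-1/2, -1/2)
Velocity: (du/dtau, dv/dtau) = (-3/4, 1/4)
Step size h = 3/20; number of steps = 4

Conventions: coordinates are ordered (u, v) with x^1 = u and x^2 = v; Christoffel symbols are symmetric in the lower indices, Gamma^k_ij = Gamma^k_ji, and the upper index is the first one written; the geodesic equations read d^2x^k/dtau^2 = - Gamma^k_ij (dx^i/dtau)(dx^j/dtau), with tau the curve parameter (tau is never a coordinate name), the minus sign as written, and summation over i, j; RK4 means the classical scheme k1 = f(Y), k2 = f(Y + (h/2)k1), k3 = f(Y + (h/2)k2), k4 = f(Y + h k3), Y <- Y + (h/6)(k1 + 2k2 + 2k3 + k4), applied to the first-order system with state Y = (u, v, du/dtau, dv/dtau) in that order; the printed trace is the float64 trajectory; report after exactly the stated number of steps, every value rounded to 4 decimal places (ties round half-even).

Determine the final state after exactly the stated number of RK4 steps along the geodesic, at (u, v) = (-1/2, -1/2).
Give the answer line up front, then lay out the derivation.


Answer: u = -1.0042, v = -0.3447, du/dtau = -0.9296, dv/dtau = 0.2571

f(Y) = (du/dtau, dv/dtau, -Gamma^u_ij Y'^i Y'^j, -Gamma^v_ij Y'^i Y'^j) with the Gammas evaluated at the stage position; h = 0.150000; intermediate values shown to 6 dp
step 0: u = -0.5000, v = -0.5000, du/dtau = -0.7500, dv/dtau = 0.2500
step 1:
  k1: at (u, v) = (-0.500000, -0.500000), (du/dtau, dv/dtau) = (-0.750000, 0.250000); Gamma_uuu = 0.794913, Gamma_uuv = 0.766296, Gamma_uvv = 2.030207, Gamma_vuu = -0.381558, Gamma_vuv = -0.527822, Gamma_vvv = -0.734499; k1 = (-0.750000, 0.250000, -0.286665, 0.062599)
  k2: at (u, v) = (-0.556250, -0.481250), (du/dtau, dv/dtau) = (-0.771500, 0.254695); Gamma_uuu = 0.848070, Gamma_uuv = 1.008207, Gamma_uvv = 2.893289, Gamma_vuu = -0.389739, Gamma_vuv = -0.612604, Gamma_vvv = -0.922858; k2 = (-0.771500, 0.254695, -0.296249, 0.051093)
  k3: at (u, v) = (-0.557862, -0.480898), (du/dtau, dv/dtau) = (-0.772219, 0.253832); Gamma_uuu = 0.849712, Gamma_uuv = 1.015449, Gamma_uvv = 2.919392, Gamma_vuu = -0.389976, Gamma_vuv = -0.615042, Gamma_vvv = -0.928712; k3 = (-0.772219, 0.253832, -0.296716, 0.051275)
  k4: at (u, v) = (-0.615833, -0.461925), (du/dtau, dv/dtau) = (-0.794507, 0.257691); Gamma_uuu = 0.902498, Gamma_uuv = 1.281189, Gamma_uvv = 3.895758, Gamma_vuu = -0.396386, Gamma_vuv = -0.701350, Gamma_vvv = -1.140087; k4 = (-0.794507, 0.257691, -0.303776, 0.038737)
  Y <- Y + (h/6)(k1 + 2k2 + 2k3 + k4): u = -0.6158, v = -0.4619, du/dtau = -0.7944, dv/dtau = 0.2577
step 2:
  k1: at (u, v) = (-0.615799, -0.461881), (du/dtau, dv/dtau) = (-0.794409, 0.257652); Gamma_uuu = 0.902419, Gamma_uuv = 1.280988, Gamma_uvv = 3.895052, Gamma_vuu = -0.396371, Gamma_vuv = -0.701288, Gamma_vvv = -1.139875; k1 = (-0.794409, 0.257652, -0.303687, 0.038734)
  k2: at (u, v) = (-0.675379, -0.442557), (du/dtau, dv/dtau) = (-0.817186, 0.260557); Gamma_uuu = 0.953562, Gamma_uuv = 1.567644, Gamma_uvv = 4.987405, Gamma_vuu = -0.400732, Gamma_vuv = -0.787431, Gamma_vvv = -1.371966; k2 = (-0.817186, 0.260557, -0.307800, 0.025424)
  k3: at (u, v) = (-0.677088, -0.442340), (du/dtau, dv/dtau) = (-0.817494, 0.259559); Gamma_uuu = 0.955306, Gamma_uuv = 1.576409, Gamma_uvv = 5.021067, Gamma_vuu = -0.400905, Gamma_vuv = -0.789965, Gamma_vvv = -1.379453; k3 = (-0.817494, 0.259559, -0.307712, 0.025617)
  k4: at (u, v) = (-0.738423, -0.422948), (du/dtau, dv/dtau) = (-0.840566, 0.261494); Gamma_uuu = 1.004050, Gamma_uuv = 1.882758, Gamma_uvv = 6.241454, Gamma_vuu = -0.403024, Gamma_vuv = -0.874548, Gamma_vvv = -1.631894; k4 = (-0.840566, 0.261494, -0.308527, 0.011888)
  Y <- Y + (h/6)(k1 + 2k2 + 2k3 + k4): u = -0.7384, v = -0.4229, du/dtau = -0.8405, dv/dtau = 0.2615
step 3:
  k1: at (u, v) = (-0.738407, -0.422897), (du/dtau, dv/dtau) = (-0.840490, 0.261469); Gamma_uuu = 1.003977, Gamma_uuv = 1.882589, Gamma_uvv = 6.240878, Gamma_vuu = -0.403008, Gamma_vuv = -0.874500, Gamma_vvv = -1.631695; k1 = (-0.840490, 0.261469, -0.308453, 0.011883)
  k2: at (u, v) = (-0.801444, -0.403287), (du/dtau, dv/dtau) = (-0.863624, 0.262361); Gamma_uuu = 1.049091, Gamma_uuv = 2.204200, Gamma_uvv = 7.587798, Gamma_vuu = -0.402738, Gamma_vuv = -0.955771, Gamma_vvv = -1.900590; k2 = (-0.863624, 0.262361, -0.305893, -0.001915)
  k3: at (u, v) = (-0.803179, -0.403220), (du/dtau, dv/dtau) = (-0.863432, 0.261326); Gamma_uuu = 1.050832, Gamma_uuv = 2.214102, Gamma_uvv = 7.629076, Gamma_vuu = -0.402847, Gamma_vuv = -0.958227, Gamma_vvv = -1.909457; k3 = (-0.863432, 0.261326, -0.305242, -0.001696)
  k4: at (u, v) = (-0.867922, -0.383698), (du/dtau, dv/dtau) = (-0.886277, 0.261215); Gamma_uuu = 1.091578, Gamma_uuv = 2.547742, Gamma_uvv = 9.108079, Gamma_vuu = -0.400168, Gamma_vuv = -1.034664, Gamma_vvv = -2.192506; k4 = (-0.886277, 0.261215, -0.299244, -0.015139)
  Y <- Y + (h/6)(k1 + 2k2 + 2k3 + k4): u = -0.8679, v = -0.3836, du/dtau = -0.8862, dv/dtau = 0.2612
step 4:
  k1: at (u, v) = (-0.867929, -0.383646), (du/dtau, dv/dtau) = (-0.886239, 0.261207); Gamma_uuu = 1.091514, Gamma_uuv = 2.547643, Gamma_uvv = 9.107829, Gamma_vuu = -0.400150, Gamma_vuv = -1.034630, Gamma_vvv = -2.192361; k1 = (-0.886239, 0.261207, -0.299199, -0.015149)
  k2: at (u, v) = (-0.934397, -0.364055), (du/dtau, dv/dtau) = (-0.908679, 0.260071); Gamma_uuu = 1.126974, Gamma_uuv = 2.888133, Gamma_uvv = 10.712615, Gamma_vuu = -0.395091, Gamma_vuv = -1.104827, Gamma_vvv = -2.484683; k2 = (-0.908679, 0.260071, -0.290055, -0.027906)
  k3: at (u, v) = (-0.936080, -0.364140), (du/dtau, dv/dtau) = (-0.907994, 0.259114); Gamma_uuu = 1.128624, Gamma_uuv = 2.898598, Gamma_uvv = 10.760434, Gamma_vuu = -0.395152, Gamma_vuv = -1.107064, Gamma_vvv = -2.494446; k3 = (-0.907994, 0.259114, -0.289024, -0.027666)
  k4: at (u, v) = (-1.004128, -0.344778), (du/dtau, dv/dtau) = (-0.929593, 0.257058); Gamma_uuu = 1.158329, Gamma_uuv = 3.241403, Gamma_uvv = 12.488091, Gamma_vuu = -0.387896, Gamma_vuv = -1.169812, Gamma_vvv = -2.792292; k4 = (-0.929593, 0.257058, -0.277034, -0.039365)
  Y <- Y + (h/6)(k1 + 2k2 + 2k3 + k4): u = -1.0042, v = -0.3447, du/dtau = -0.9296, dv/dtau = 0.2571


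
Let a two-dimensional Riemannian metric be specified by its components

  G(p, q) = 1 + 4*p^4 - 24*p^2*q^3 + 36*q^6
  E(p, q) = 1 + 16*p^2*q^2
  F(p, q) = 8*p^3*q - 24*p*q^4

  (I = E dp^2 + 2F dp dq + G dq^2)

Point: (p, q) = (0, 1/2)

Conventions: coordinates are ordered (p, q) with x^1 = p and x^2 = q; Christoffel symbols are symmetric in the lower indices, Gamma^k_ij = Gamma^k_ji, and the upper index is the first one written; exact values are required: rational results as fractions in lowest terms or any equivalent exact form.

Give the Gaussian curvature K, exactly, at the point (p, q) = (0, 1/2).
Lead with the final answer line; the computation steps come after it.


Answer: K = -2304/625

E = 1, F = 0, G = 25/16, EG - F^2 = 25/16 at the point
E_p = 0, E_q = 0, F_p = -3/2, F_q = 0, G_p = 0, G_q = 27/4
E_qq = 0, F_pq = -12, G_pp = -6
Evaluate Brioschi's two determinant matrices M1, M2 and divide by (EG - F^2)^2.
M1 = [[-E_qq/2 + F_pq - G_pp/2, E_p/2, F_p - E_q/2], [F_q - G_p/2, E, F], [G_q/2, F, G]] = [[-9, 0, -3/2], [0, 1, 0], [27/8, 0, 25/16]]; det M1 = -9
M2 = [[0, E_q/2, G_p/2], [E_q/2, E, F], [G_p/2, F, G]] = [[0, 0, 0], [0, 1, 0], [0, 0, 25/16]]; det M2 = 0
det M1 - det M2 = -9; K = -9 / (25/16)^2 = -2304/625


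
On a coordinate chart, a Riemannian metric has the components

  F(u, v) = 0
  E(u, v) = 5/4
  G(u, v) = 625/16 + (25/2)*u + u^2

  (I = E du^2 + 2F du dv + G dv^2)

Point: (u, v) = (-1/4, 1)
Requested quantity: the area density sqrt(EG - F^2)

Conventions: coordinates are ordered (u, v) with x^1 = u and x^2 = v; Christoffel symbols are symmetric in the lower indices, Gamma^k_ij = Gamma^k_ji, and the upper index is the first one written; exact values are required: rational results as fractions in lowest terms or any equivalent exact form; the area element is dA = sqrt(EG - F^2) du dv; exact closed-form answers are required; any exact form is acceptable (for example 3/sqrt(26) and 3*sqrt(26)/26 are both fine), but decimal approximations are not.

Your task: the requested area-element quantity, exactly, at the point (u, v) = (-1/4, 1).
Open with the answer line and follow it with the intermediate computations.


Answer: sqrt(EG - F^2) = 3*sqrt(5)

E = 5/4, F = 0, G = 36; EG - F^2 = 45


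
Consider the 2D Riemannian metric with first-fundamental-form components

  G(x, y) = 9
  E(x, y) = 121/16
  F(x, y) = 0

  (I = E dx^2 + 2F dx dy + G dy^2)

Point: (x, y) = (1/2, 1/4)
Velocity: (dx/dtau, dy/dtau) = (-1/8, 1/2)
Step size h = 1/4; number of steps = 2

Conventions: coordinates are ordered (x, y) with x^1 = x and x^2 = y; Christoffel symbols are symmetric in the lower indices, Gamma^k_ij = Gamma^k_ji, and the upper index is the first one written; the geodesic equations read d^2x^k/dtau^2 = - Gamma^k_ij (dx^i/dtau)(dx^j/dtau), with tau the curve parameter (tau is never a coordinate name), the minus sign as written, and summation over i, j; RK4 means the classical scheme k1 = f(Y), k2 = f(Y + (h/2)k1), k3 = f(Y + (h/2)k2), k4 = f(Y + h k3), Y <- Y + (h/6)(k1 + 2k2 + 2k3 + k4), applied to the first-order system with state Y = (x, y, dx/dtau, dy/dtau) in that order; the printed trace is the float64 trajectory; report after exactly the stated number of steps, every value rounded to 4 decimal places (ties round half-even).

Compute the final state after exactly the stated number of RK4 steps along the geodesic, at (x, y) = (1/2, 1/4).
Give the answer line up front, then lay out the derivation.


Answer: x = 0.4375, y = 0.5000, dx/dtau = -0.1250, dy/dtau = 0.5000

f(Y) = (dx/dtau, dy/dtau, -Gamma^x_ij Y'^i Y'^j, -Gamma^y_ij Y'^i Y'^j) with the Gammas evaluated at the stage position; h = 0.250000; intermediate values shown to 6 dp
step 0: x = 0.5000, y = 0.2500, dx/dtau = -0.1250, dy/dtau = 0.5000
step 1:
  k1: at (x, y) = (0.500000, 0.250000), (dx/dtau, dy/dtau) = (-0.125000, 0.500000); Gamma_xxx = 0.000000, Gamma_xxy = 0.000000, Gamma_xyy = 0.000000, Gamma_yxx = 0.000000, Gamma_yxy = 0.000000, Gamma_yyy = 0.000000; k1 = (-0.125000, 0.500000, 0.000000, 0.000000)
  k2: at (x, y) = (0.484375, 0.312500), (dx/dtau, dy/dtau) = (-0.125000, 0.500000); Gamma_xxx = 0.000000, Gamma_xxy = 0.000000, Gamma_xyy = 0.000000, Gamma_yxx = 0.000000, Gamma_yxy = 0.000000, Gamma_yyy = 0.000000; k2 = (-0.125000, 0.500000, 0.000000, 0.000000)
  k3: at (x, y) = (0.484375, 0.312500), (dx/dtau, dy/dtau) = (-0.125000, 0.500000); Gamma_xxx = 0.000000, Gamma_xxy = 0.000000, Gamma_xyy = 0.000000, Gamma_yxx = 0.000000, Gamma_yxy = 0.000000, Gamma_yyy = 0.000000; k3 = (-0.125000, 0.500000, 0.000000, 0.000000)
  k4: at (x, y) = (0.468750, 0.375000), (dx/dtau, dy/dtau) = (-0.125000, 0.500000); Gamma_xxx = 0.000000, Gamma_xxy = 0.000000, Gamma_xyy = 0.000000, Gamma_yxx = 0.000000, Gamma_yxy = 0.000000, Gamma_yyy = 0.000000; k4 = (-0.125000, 0.500000, 0.000000, 0.000000)
  Y <- Y + (h/6)(k1 + 2k2 + 2k3 + k4): x = 0.4688, y = 0.3750, dx/dtau = -0.1250, dy/dtau = 0.5000
step 2:
  k1: at (x, y) = (0.468750, 0.375000), (dx/dtau, dy/dtau) = (-0.125000, 0.500000); Gamma_xxx = 0.000000, Gamma_xxy = 0.000000, Gamma_xyy = 0.000000, Gamma_yxx = 0.000000, Gamma_yxy = 0.000000, Gamma_yyy = 0.000000; k1 = (-0.125000, 0.500000, 0.000000, 0.000000)
  k2: at (x, y) = (0.453125, 0.437500), (dx/dtau, dy/dtau) = (-0.125000, 0.500000); Gamma_xxx = 0.000000, Gamma_xxy = 0.000000, Gamma_xyy = 0.000000, Gamma_yxx = 0.000000, Gamma_yxy = 0.000000, Gamma_yyy = 0.000000; k2 = (-0.125000, 0.500000, 0.000000, 0.000000)
  k3: at (x, y) = (0.453125, 0.437500), (dx/dtau, dy/dtau) = (-0.125000, 0.500000); Gamma_xxx = 0.000000, Gamma_xxy = 0.000000, Gamma_xyy = 0.000000, Gamma_yxx = 0.000000, Gamma_yxy = 0.000000, Gamma_yyy = 0.000000; k3 = (-0.125000, 0.500000, 0.000000, 0.000000)
  k4: at (x, y) = (0.437500, 0.500000), (dx/dtau, dy/dtau) = (-0.125000, 0.500000); Gamma_xxx = 0.000000, Gamma_xxy = 0.000000, Gamma_xyy = 0.000000, Gamma_yxx = 0.000000, Gamma_yxy = 0.000000, Gamma_yyy = 0.000000; k4 = (-0.125000, 0.500000, 0.000000, 0.000000)
  Y <- Y + (h/6)(k1 + 2k2 + 2k3 + k4): x = 0.4375, y = 0.5000, dx/dtau = -0.1250, dy/dtau = 0.5000


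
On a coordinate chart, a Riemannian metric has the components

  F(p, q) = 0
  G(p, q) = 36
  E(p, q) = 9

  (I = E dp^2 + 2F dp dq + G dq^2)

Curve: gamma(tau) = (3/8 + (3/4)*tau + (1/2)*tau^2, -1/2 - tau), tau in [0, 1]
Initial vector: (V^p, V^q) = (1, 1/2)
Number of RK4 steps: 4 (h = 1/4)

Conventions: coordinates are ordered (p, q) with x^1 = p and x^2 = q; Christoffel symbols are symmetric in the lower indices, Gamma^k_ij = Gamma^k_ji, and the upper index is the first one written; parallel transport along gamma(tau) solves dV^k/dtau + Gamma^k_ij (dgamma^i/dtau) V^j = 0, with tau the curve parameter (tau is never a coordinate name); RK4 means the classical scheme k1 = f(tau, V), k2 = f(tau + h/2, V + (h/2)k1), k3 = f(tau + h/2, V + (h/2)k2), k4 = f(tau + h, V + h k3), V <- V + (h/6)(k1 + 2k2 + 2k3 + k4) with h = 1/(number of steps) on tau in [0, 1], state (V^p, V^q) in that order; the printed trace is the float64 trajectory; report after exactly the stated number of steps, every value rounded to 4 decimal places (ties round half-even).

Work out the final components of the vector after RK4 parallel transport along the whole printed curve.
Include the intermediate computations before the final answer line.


gamma'(tau) = (3/4 + tau, -1); f(tau, V)^k = -Gamma^k_ij(gamma(tau)) gamma'^i(tau) V^j; h = 1/4; intermediate values shown to 6 dp
curve data and Christoffel symbols at the stage parameters:
  tau = 0.000000: gamma = (0.375000, -0.500000), gamma' = (0.750000, -1.000000); Gamma_ppp = 0.000000, Gamma_ppq = 0.000000, Gamma_pqq = 0.000000, Gamma_qpp = 0.000000, Gamma_qpq = 0.000000, Gamma_qqq = 0.000000
  tau = 0.125000: gamma = (0.476562, -0.625000), gamma' = (0.875000, -1.000000); Gamma_ppp = 0.000000, Gamma_ppq = 0.000000, Gamma_pqq = 0.000000, Gamma_qpp = 0.000000, Gamma_qpq = 0.000000, Gamma_qqq = 0.000000
  tau = 0.250000: gamma = (0.593750, -0.750000), gamma' = (1.000000, -1.000000); Gamma_ppp = 0.000000, Gamma_ppq = 0.000000, Gamma_pqq = 0.000000, Gamma_qpp = 0.000000, Gamma_qpq = 0.000000, Gamma_qqq = 0.000000
  tau = 0.375000: gamma = (0.726562, -0.875000), gamma' = (1.125000, -1.000000); Gamma_ppp = 0.000000, Gamma_ppq = 0.000000, Gamma_pqq = 0.000000, Gamma_qpp = 0.000000, Gamma_qpq = 0.000000, Gamma_qqq = 0.000000
  tau = 0.500000: gamma = (0.875000, -1.000000), gamma' = (1.250000, -1.000000); Gamma_ppp = 0.000000, Gamma_ppq = 0.000000, Gamma_pqq = 0.000000, Gamma_qpp = 0.000000, Gamma_qpq = 0.000000, Gamma_qqq = 0.000000
  tau = 0.625000: gamma = (1.039062, -1.125000), gamma' = (1.375000, -1.000000); Gamma_ppp = 0.000000, Gamma_ppq = 0.000000, Gamma_pqq = 0.000000, Gamma_qpp = 0.000000, Gamma_qpq = 0.000000, Gamma_qqq = 0.000000
  tau = 0.750000: gamma = (1.218750, -1.250000), gamma' = (1.500000, -1.000000); Gamma_ppp = 0.000000, Gamma_ppq = 0.000000, Gamma_pqq = 0.000000, Gamma_qpp = 0.000000, Gamma_qpq = 0.000000, Gamma_qqq = 0.000000
  tau = 0.875000: gamma = (1.414062, -1.375000), gamma' = (1.625000, -1.000000); Gamma_ppp = 0.000000, Gamma_ppq = 0.000000, Gamma_pqq = 0.000000, Gamma_qpp = 0.000000, Gamma_qpq = 0.000000, Gamma_qqq = 0.000000
  tau = 1.000000: gamma = (1.625000, -1.500000), gamma' = (1.750000, -1.000000); Gamma_ppp = 0.000000, Gamma_ppq = 0.000000, Gamma_pqq = 0.000000, Gamma_qpp = 0.000000, Gamma_qpq = 0.000000, Gamma_qqq = 0.000000
step 0: V^p = 1.0000, V^q = 0.5000
step 1: k1 = (0.000000, 0.000000), k2 = (0.000000, 0.000000), k3 = (0.000000, 0.000000), k4 = (0.000000, 0.000000); V <- V + (h/6)(k1 + 2k2 + 2k3 + k4): V^p = 1.0000, V^q = 0.5000
step 2: k1 = (0.000000, 0.000000), k2 = (0.000000, 0.000000), k3 = (0.000000, 0.000000), k4 = (0.000000, 0.000000); V <- V + (h/6)(k1 + 2k2 + 2k3 + k4): V^p = 1.0000, V^q = 0.5000
step 3: k1 = (0.000000, 0.000000), k2 = (0.000000, 0.000000), k3 = (0.000000, 0.000000), k4 = (0.000000, 0.000000); V <- V + (h/6)(k1 + 2k2 + 2k3 + k4): V^p = 1.0000, V^q = 0.5000
step 4: k1 = (0.000000, 0.000000), k2 = (0.000000, 0.000000), k3 = (0.000000, 0.000000), k4 = (0.000000, 0.000000); V <- V + (h/6)(k1 + 2k2 + 2k3 + k4): V^p = 1.0000, V^q = 0.5000

Answer: V^p = 1.0000, V^q = 0.5000
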